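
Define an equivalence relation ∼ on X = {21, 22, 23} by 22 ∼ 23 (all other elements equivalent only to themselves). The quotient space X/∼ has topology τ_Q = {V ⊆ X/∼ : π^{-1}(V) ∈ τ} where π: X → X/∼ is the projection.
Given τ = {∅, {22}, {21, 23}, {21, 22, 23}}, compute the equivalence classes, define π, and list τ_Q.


X/∼ = {[21], [22=23]}; |τ_Q| = 2.

Equivalence classes: [21], [22=23].
Quotient map π: X → X/∼ sends 21 ↦ [21], 22 ↦ [22=23], 23 ↦ [22=23].
For each subset V ⊆ X/∼, compute π^{-1}(V) ⊆ X and check whether π^{-1}(V) ∈ τ. V is open in τ_Q iff π^{-1}(V) ∈ τ.
  V = {}: π^{-1}(V) = ∅ ∈ τ ✓.
  V = {[21]}: π^{-1}(V) = {21} ∉ τ ✗.
  V = {[22=23]}: π^{-1}(V) = {22, 23} ∉ τ ✗.
  V = {[21], [22=23]}: π^{-1}(V) = {21, 22, 23} ∈ τ ✓.
Open sets in the quotient: τ_Q = {{}, {[21], [22=23]}} (2 elements).


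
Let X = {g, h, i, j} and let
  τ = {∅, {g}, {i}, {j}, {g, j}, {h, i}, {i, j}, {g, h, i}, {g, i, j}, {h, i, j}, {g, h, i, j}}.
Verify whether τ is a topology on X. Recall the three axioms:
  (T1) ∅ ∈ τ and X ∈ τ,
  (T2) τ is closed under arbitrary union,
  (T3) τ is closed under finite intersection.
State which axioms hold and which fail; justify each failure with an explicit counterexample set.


τ is NOT a topology on X.

Axiom (T1): ∅ ∈ τ? Yes; X ∈ τ? Yes.
Axiom (T2/T3): check pairwise unions and intersections of members of τ.
Counterexample for (T2): {g} ∪ {i} = {g, i} ∉ τ. Therefore τ is NOT a topology.


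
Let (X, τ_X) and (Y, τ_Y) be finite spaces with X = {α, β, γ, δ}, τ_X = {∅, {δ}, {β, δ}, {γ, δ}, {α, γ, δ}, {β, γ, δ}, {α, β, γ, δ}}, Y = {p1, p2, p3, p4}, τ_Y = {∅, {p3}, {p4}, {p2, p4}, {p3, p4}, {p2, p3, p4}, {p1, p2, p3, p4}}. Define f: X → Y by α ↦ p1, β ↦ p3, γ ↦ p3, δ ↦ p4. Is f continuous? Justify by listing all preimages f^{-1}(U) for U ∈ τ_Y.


f is NOT continuous.

Compute f^{-1}(U) for each U ∈ τ_Y:
  U = ∅: f^{-1}(U) = ∅ ∈ τ_X ✓.
  U = {p3}: f^{-1}(U) = {β, γ} ∉ τ_X ✗.
  U = {p4}: f^{-1}(U) = {δ} ∈ τ_X ✓.
  U = {p2, p4}: f^{-1}(U) = {δ} ∈ τ_X ✓.
  U = {p3, p4}: f^{-1}(U) = {β, γ, δ} ∈ τ_X ✓.
  U = {p2, p3, p4}: f^{-1}(U) = {β, γ, δ} ∈ τ_X ✓.
  U = {p1, p2, p3, p4}: f^{-1}(U) = {α, β, γ, δ} ∈ τ_X ✓.
Found U = {p3} with f^{-1}(U) = {β, γ} not in τ_X. Therefore f is NOT continuous.


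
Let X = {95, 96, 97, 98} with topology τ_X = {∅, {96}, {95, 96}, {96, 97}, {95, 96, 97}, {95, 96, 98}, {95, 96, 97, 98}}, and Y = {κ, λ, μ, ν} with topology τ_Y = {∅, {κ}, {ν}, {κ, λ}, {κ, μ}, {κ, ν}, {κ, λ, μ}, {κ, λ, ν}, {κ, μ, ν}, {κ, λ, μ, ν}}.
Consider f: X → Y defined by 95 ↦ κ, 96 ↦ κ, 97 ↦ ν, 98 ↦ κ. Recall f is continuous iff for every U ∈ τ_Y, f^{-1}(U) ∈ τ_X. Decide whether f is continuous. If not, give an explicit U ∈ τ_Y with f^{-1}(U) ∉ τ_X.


f is NOT continuous.

Compute f^{-1}(U) for each U ∈ τ_Y:
  U = ∅: f^{-1}(U) = ∅ ∈ τ_X ✓.
  U = {κ}: f^{-1}(U) = {95, 96, 98} ∈ τ_X ✓.
  U = {ν}: f^{-1}(U) = {97} ∉ τ_X ✗.
  U = {κ, λ}: f^{-1}(U) = {95, 96, 98} ∈ τ_X ✓.
  U = {κ, μ}: f^{-1}(U) = {95, 96, 98} ∈ τ_X ✓.
  U = {κ, ν}: f^{-1}(U) = {95, 96, 97, 98} ∈ τ_X ✓.
  U = {κ, λ, μ}: f^{-1}(U) = {95, 96, 98} ∈ τ_X ✓.
  U = {κ, λ, ν}: f^{-1}(U) = {95, 96, 97, 98} ∈ τ_X ✓.
  U = {κ, μ, ν}: f^{-1}(U) = {95, 96, 97, 98} ∈ τ_X ✓.
  U = {κ, λ, μ, ν}: f^{-1}(U) = {95, 96, 97, 98} ∈ τ_X ✓.
Found U = {ν} with f^{-1}(U) = {97} not in τ_X. Therefore f is NOT continuous.


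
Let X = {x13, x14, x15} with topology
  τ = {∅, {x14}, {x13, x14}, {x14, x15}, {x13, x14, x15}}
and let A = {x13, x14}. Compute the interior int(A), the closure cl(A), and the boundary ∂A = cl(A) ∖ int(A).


int(A) = {x13, x14}, cl(A) = {x13, x14, x15}, ∂A = {x15}.

Closed sets in (X, τ) are complements of opens:
  closed(X, τ) = {∅, {x13}, {x15}, {x13, x15}, {x13, x14, x15}}.
int(A) = ⋃ {U ∈ τ : U ⊆ A}. Opens contained in A: ∅, {x14}, {x13, x14}.
Taking the union of these: int(A) = {x13, x14}.
cl(A) = ⋂ {C closed : A ⊆ C}. Closed sets containing A: {x13, x14, x15}.
Intersecting these: cl(A) = {x13, x14, x15}.
∂A = cl(A) ∖ int(A) = {x13, x14, x15} ∖ {x13, x14} = {x15}.


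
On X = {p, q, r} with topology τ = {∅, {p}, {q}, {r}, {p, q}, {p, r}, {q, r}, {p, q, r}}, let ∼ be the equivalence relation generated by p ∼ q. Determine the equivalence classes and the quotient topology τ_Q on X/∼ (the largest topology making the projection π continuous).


X/∼ = {[p=q], [r]}; |τ_Q| = 4.

Equivalence classes: [p=q], [r].
Quotient map π: X → X/∼ sends p ↦ [p=q], q ↦ [p=q], r ↦ [r].
For each subset V ⊆ X/∼, compute π^{-1}(V) ⊆ X and check whether π^{-1}(V) ∈ τ. V is open in τ_Q iff π^{-1}(V) ∈ τ.
  V = {}: π^{-1}(V) = ∅ ∈ τ ✓.
  V = {[p=q]}: π^{-1}(V) = {p, q} ∈ τ ✓.
  V = {[r]}: π^{-1}(V) = {r} ∈ τ ✓.
  V = {[p=q], [r]}: π^{-1}(V) = {p, q, r} ∈ τ ✓.
Open sets in the quotient: τ_Q = {{}, {[p=q]}, {[r]}, {[p=q], [r]}} (4 elements).


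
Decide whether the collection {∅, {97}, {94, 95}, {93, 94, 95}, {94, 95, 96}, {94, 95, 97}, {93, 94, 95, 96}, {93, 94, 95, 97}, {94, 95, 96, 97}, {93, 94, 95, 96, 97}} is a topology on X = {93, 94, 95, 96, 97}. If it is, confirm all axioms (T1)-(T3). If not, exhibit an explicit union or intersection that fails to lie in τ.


τ IS a topology on X.

Axiom (T1): ∅ ∈ τ? Yes; X ∈ τ? Yes.
Axiom (T2/T3): check pairwise unions and intersections of members of τ.
All pairwise intersections and unions checked — each lies in τ. Therefore τ satisfies (T1), (T2), (T3): it IS a topology on X.


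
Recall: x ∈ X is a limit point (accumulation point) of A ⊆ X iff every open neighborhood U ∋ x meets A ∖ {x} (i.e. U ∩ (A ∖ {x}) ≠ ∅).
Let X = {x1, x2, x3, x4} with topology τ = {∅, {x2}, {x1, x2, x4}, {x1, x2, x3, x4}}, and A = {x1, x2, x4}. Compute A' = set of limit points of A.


A' = {x1, x3, x4}

For each x ∈ X, list the open sets U ∈ τ with x ∈ U, then check whether U ∩ (A ∖ {x}) ≠ ∅ for every such U.
  x = x1: opens ∋ x are {x1, x2, x4}, {x1, x2, x3, x4}; each meets A ∖ {x1}, so x IS a limit point.
  x = x2: open {x2} ∋ x has {x2} ∩ (A ∖ {x2}) = ∅, so x is NOT a limit point.
  x = x3: opens ∋ x are {x1, x2, x3, x4}; each meets A ∖ {x3}, so x IS a limit point.
  x = x4: opens ∋ x are {x1, x2, x4}, {x1, x2, x3, x4}; each meets A ∖ {x4}, so x IS a limit point.
Collecting: A' = {x1, x3, x4}.


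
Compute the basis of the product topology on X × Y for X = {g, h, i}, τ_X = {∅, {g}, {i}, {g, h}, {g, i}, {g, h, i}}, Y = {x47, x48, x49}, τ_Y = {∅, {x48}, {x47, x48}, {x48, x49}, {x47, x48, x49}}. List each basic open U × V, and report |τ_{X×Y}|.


Basis B = {∅ × ∅, {g} × {x48}, {i} × {x48}, {g} × {x47, x48}, {g} × {x48, x49}, {g, h} × {x48}, {g, i} × {x48}, {i} × {x47, x48}, {i} × {x48, x49}, {g} × {x47, x48, x49}, {g, h, i} × {x48}, {i} × {x47, x48, x49}, {g, h} × {x47, x48}, {g, i} × {x47, x48}, {g, h} × {x48, x49}, {g, i} × {x48, x49}, {g, h} × {x47, x48, x49}, {g, i} × {x47, x48, x49}, {g, h, i} × {x47, x48}, {g, h, i} × {x48, x49}, {g, h, i} × {x47, x48, x49}}; |τ_{X×Y}| = 70.

Enumerate products U × V with U ∈ τ_X, V ∈ τ_Y (deduplicated):
  ∅ × ∅ = {} (∅)
  {g} × {x48} = {(g,x48)}
  {i} × {x48} = {(i,x48)}
  {g} × {x47, x48} = {(g,x47), (g,x48)}
  {g} × {x48, x49} = {(g,x48), (g,x49)}
  {g, h} × {x48} = {(g,x48), (h,x48)}
  {g, i} × {x48} = {(g,x48), (i,x48)}
  {i} × {x47, x48} = {(i,x47), (i,x48)}
  {i} × {x48, x49} = {(i,x48), (i,x49)}
  {g} × {x47, x48, x49} = {(g,x47), (g,x48), (g,x49)}
  {g, h, i} × {x48} = {(g,x48), (h,x48), (i,x48)}
  {i} × {x47, x48, x49} = {(i,x47), (i,x48), (i,x49)}
  {g, h} × {x47, x48} = {(g,x47), (g,x48), (h,x47), (h,x48)}
  {g, i} × {x47, x48} = {(g,x47), (g,x48), (i,x47), (i,x48)}
  {g, h} × {x48, x49} = {(g,x48), (g,x49), (h,x48), (h,x49)}
  {g, i} × {x48, x49} = {(g,x48), (g,x49), (i,x48), (i,x49)}
  {g, h} × {x47, x48, x49} = {(g,x47), (g,x48), (g,x49), (h,x47), (h,x48), (h,x49)}
  {g, i} × {x47, x48, x49} = {(g,x47), (g,x48), (g,x49), (i,x47), (i,x48), (i,x49)}
  {g, h, i} × {x47, x48} = {(g,x47), (g,x48), (h,x47), (h,x48), (i,x47), (i,x48)}
  {g, h, i} × {x48, x49} = {(g,x48), (g,x49), (h,x48), (h,x49), (i,x48), (i,x49)}
  {g, h, i} × {x47, x48, x49} = {(g,x47), (g,x48), (g,x49), (h,x47), (h,x48), (h,x49), (i,x47), (i,x48), (i,x49)}
These 21 distinct sets form the basis B.
Close under arbitrary unions to get τ_{X×Y}; counting gives |τ_{X×Y}| = 70.


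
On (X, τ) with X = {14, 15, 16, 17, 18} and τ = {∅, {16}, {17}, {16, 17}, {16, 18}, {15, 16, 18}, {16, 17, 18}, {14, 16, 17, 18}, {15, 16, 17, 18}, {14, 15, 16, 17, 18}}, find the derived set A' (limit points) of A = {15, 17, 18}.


A' = {14, 15}

For each x ∈ X, list the open sets U ∈ τ with x ∈ U, then check whether U ∩ (A ∖ {x}) ≠ ∅ for every such U.
  x = 14: opens ∋ x are {14, 16, 17, 18}, {14, 15, 16, 17, 18}; each meets A ∖ {14}, so x IS a limit point.
  x = 15: opens ∋ x are {15, 16, 18}, {15, 16, 17, 18}, {14, 15, 16, 17, 18}; each meets A ∖ {15}, so x IS a limit point.
  x = 16: open {16} ∋ x has {16} ∩ (A ∖ {16}) = ∅, so x is NOT a limit point.
  x = 17: open {17} ∋ x has {17} ∩ (A ∖ {17}) = ∅, so x is NOT a limit point.
  x = 18: open {16, 18} ∋ x has {16, 18} ∩ (A ∖ {18}) = ∅, so x is NOT a limit point.
Collecting: A' = {14, 15}.


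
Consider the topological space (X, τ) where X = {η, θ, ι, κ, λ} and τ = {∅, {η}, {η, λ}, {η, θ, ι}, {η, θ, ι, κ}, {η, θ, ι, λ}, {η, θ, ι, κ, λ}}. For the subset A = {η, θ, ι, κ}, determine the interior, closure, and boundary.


int(A) = {η, θ, ι, κ}, cl(A) = {η, θ, ι, κ, λ}, ∂A = {λ}.

Closed sets in (X, τ) are complements of opens:
  closed(X, τ) = {∅, {κ}, {λ}, {κ, λ}, {θ, ι, κ}, {θ, ι, κ, λ}, {η, θ, ι, κ, λ}}.
int(A) = ⋃ {U ∈ τ : U ⊆ A}. Opens contained in A: ∅, {η}, {η, θ, ι}, {η, θ, ι, κ}.
Taking the union of these: int(A) = {η, θ, ι, κ}.
cl(A) = ⋂ {C closed : A ⊆ C}. Closed sets containing A: {η, θ, ι, κ, λ}.
Intersecting these: cl(A) = {η, θ, ι, κ, λ}.
∂A = cl(A) ∖ int(A) = {η, θ, ι, κ, λ} ∖ {η, θ, ι, κ} = {λ}.


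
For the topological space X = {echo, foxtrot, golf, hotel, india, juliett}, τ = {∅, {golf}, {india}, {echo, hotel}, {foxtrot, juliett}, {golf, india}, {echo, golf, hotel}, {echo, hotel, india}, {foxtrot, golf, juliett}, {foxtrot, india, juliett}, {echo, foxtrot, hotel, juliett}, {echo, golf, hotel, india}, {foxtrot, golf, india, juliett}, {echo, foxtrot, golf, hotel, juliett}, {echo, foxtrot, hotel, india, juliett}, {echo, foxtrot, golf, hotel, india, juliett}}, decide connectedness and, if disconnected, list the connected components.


(X, τ) is disconnected; components = [{golf}, {india}, {echo, hotel}, {foxtrot, juliett}].

Find clopen sets (U ∈ τ with X ∖ U ∈ τ):
  U = ∅, X ∖ U = {echo, foxtrot, golf, hotel, india, juliett} — both open, so U is clopen.
  U = {golf}, X ∖ U = {echo, foxtrot, hotel, india, juliett} — both open, so U is clopen.
  U = {india}, X ∖ U = {echo, foxtrot, golf, hotel, juliett} — both open, so U is clopen.
  U = {echo, hotel}, X ∖ U = {foxtrot, golf, india, juliett} — both open, so U is clopen.
  U = {foxtrot, juliett}, X ∖ U = {echo, golf, hotel, india} — both open, so U is clopen.
  U = {golf, india}, X ∖ U = {echo, foxtrot, hotel, juliett} — both open, so U is clopen.
  U = {echo, golf, hotel}, X ∖ U = {foxtrot, india, juliett} — both open, so U is clopen.
  U = {echo, hotel, india}, X ∖ U = {foxtrot, golf, juliett} — both open, so U is clopen.
  U = {foxtrot, golf, juliett}, X ∖ U = {echo, hotel, india} — both open, so U is clopen.
  U = {foxtrot, india, juliett}, X ∖ U = {echo, golf, hotel} — both open, so U is clopen.
  U = {echo, foxtrot, hotel, juliett}, X ∖ U = {golf, india} — both open, so U is clopen.
  U = {echo, golf, hotel, india}, X ∖ U = {foxtrot, juliett} — both open, so U is clopen.
  U = {foxtrot, golf, india, juliett}, X ∖ U = {echo, hotel} — both open, so U is clopen.
  U = {echo, foxtrot, golf, hotel, juliett}, X ∖ U = {india} — both open, so U is clopen.
  U = {echo, foxtrot, hotel, india, juliett}, X ∖ U = {golf} — both open, so U is clopen.
  U = {echo, foxtrot, golf, hotel, india, juliett}, X ∖ U = ∅ — both open, so U is clopen.
Nontrivial clopen(s) exist: e.g. {foxtrot, golf, juliett}. So (X, τ) is disconnected.
Compute connected components by grouping points that agree on all clopens:
  component: {golf}
  component: {india}
  component: {echo, hotel}
  component: {foxtrot, juliett}


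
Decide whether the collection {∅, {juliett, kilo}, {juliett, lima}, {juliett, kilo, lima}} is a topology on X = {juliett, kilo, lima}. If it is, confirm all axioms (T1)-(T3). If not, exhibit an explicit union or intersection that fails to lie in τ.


τ is NOT a topology on X.

Axiom (T1): ∅ ∈ τ? Yes; X ∈ τ? Yes.
Axiom (T2/T3): check pairwise unions and intersections of members of τ.
Counterexample for (T3): {juliett, kilo} ∩ {juliett, lima} = {juliett} ∉ τ. Therefore τ is NOT a topology.


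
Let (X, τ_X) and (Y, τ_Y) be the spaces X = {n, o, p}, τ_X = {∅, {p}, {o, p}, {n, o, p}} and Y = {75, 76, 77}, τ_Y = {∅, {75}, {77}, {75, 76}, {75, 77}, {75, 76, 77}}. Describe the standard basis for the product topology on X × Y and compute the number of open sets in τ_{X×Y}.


Basis B = {∅ × ∅, {p} × {75}, {p} × {77}, {o, p} × {75}, {o, p} × {77}, {p} × {75, 76}, {p} × {75, 77}, {n, o, p} × {75}, {n, o, p} × {77}, {p} × {75, 76, 77}, {o, p} × {75, 76}, {o, p} × {75, 77}, {n, o, p} × {75, 76}, {n, o, p} × {75, 77}, {o, p} × {75, 76, 77}, {n, o, p} × {75, 76, 77}}; |τ_{X×Y}| = 40.

Enumerate products U × V with U ∈ τ_X, V ∈ τ_Y (deduplicated):
  ∅ × ∅ = {} (∅)
  {p} × {75} = {(p,75)}
  {p} × {77} = {(p,77)}
  {o, p} × {75} = {(o,75), (p,75)}
  {o, p} × {77} = {(o,77), (p,77)}
  {p} × {75, 76} = {(p,75), (p,76)}
  {p} × {75, 77} = {(p,75), (p,77)}
  {n, o, p} × {75} = {(n,75), (o,75), (p,75)}
  {n, o, p} × {77} = {(n,77), (o,77), (p,77)}
  {p} × {75, 76, 77} = {(p,75), (p,76), (p,77)}
  {o, p} × {75, 76} = {(o,75), (o,76), (p,75), (p,76)}
  {o, p} × {75, 77} = {(o,75), (o,77), (p,75), (p,77)}
  {n, o, p} × {75, 76} = {(n,75), (n,76), (o,75), (o,76), (p,75), (p,76)}
  {n, o, p} × {75, 77} = {(n,75), (n,77), (o,75), (o,77), (p,75), (p,77)}
  {o, p} × {75, 76, 77} = {(o,75), (o,76), (o,77), (p,75), (p,76), (p,77)}
  {n, o, p} × {75, 76, 77} = {(n,75), (n,76), (n,77), (o,75), (o,76), (o,77), (p,75), (p,76), (p,77)}
These 16 distinct sets form the basis B.
Close under arbitrary unions to get τ_{X×Y}; counting gives |τ_{X×Y}| = 40.


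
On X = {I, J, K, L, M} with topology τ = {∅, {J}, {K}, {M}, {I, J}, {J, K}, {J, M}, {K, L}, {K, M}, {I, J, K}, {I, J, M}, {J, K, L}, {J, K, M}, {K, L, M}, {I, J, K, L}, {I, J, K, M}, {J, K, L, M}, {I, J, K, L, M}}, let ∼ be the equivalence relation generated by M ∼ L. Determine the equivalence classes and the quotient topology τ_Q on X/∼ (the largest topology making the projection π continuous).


X/∼ = {[I], [J], [K], [L=M]}; |τ_Q| = 9.

Equivalence classes: [I], [J], [K], [L=M].
Quotient map π: X → X/∼ sends I ↦ [I], J ↦ [J], K ↦ [K], L ↦ [L=M], M ↦ [L=M].
For each subset V ⊆ X/∼, compute π^{-1}(V) ⊆ X and check whether π^{-1}(V) ∈ τ. V is open in τ_Q iff π^{-1}(V) ∈ τ.
  V = {}: π^{-1}(V) = ∅ ∈ τ ✓.
  V = {[I]}: π^{-1}(V) = {I} ∉ τ ✗.
  V = {[J]}: π^{-1}(V) = {J} ∈ τ ✓.
  V = {[I], [J]}: π^{-1}(V) = {I, J} ∈ τ ✓.
  V = {[K]}: π^{-1}(V) = {K} ∈ τ ✓.
  V = {[I], [K]}: π^{-1}(V) = {I, K} ∉ τ ✗.
  V = {[J], [K]}: π^{-1}(V) = {J, K} ∈ τ ✓.
  V = {[I], [J], [K]}: π^{-1}(V) = {I, J, K} ∈ τ ✓.
  V = {[L=M]}: π^{-1}(V) = {L, M} ∉ τ ✗.
  V = {[I], [L=M]}: π^{-1}(V) = {I, L, M} ∉ τ ✗.
  V = {[J], [L=M]}: π^{-1}(V) = {J, L, M} ∉ τ ✗.
  V = {[I], [J], [L=M]}: π^{-1}(V) = {I, J, L, M} ∉ τ ✗.
  V = {[K], [L=M]}: π^{-1}(V) = {K, L, M} ∈ τ ✓.
  V = {[I], [K], [L=M]}: π^{-1}(V) = {I, K, L, M} ∉ τ ✗.
  V = {[J], [K], [L=M]}: π^{-1}(V) = {J, K, L, M} ∈ τ ✓.
  V = {[I], [J], [K], [L=M]}: π^{-1}(V) = {I, J, K, L, M} ∈ τ ✓.
Open sets in the quotient: τ_Q = {{}, {[J]}, {[I], [J]}, {[K]}, {[J], [K]}, {[I], [J], [K]}, {[K], [L=M]}, {[J], [K], [L=M]}, {[I], [J], [K], [L=M]}} (9 elements).


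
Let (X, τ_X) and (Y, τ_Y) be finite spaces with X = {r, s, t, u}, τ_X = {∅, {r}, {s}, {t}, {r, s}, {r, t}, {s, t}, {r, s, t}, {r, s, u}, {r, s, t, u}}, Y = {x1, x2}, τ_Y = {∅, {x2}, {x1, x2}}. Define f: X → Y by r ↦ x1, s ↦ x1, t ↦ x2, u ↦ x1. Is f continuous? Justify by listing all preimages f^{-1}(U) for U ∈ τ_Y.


f IS continuous.

Compute f^{-1}(U) for each U ∈ τ_Y:
  U = ∅: f^{-1}(U) = ∅ ∈ τ_X ✓.
  U = {x2}: f^{-1}(U) = {t} ∈ τ_X ✓.
  U = {x1, x2}: f^{-1}(U) = {r, s, t, u} ∈ τ_X ✓.
Every preimage lies in τ_X, so f IS continuous.


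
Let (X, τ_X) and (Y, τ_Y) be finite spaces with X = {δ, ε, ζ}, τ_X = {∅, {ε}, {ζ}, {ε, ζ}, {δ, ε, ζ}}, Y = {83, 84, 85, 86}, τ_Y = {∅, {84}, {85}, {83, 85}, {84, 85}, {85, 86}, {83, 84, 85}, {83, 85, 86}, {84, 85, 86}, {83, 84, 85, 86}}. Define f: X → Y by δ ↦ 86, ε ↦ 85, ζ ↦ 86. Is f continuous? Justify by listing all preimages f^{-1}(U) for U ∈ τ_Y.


f IS continuous.

Compute f^{-1}(U) for each U ∈ τ_Y:
  U = ∅: f^{-1}(U) = ∅ ∈ τ_X ✓.
  U = {84}: f^{-1}(U) = ∅ ∈ τ_X ✓.
  U = {85}: f^{-1}(U) = {ε} ∈ τ_X ✓.
  U = {83, 85}: f^{-1}(U) = {ε} ∈ τ_X ✓.
  U = {84, 85}: f^{-1}(U) = {ε} ∈ τ_X ✓.
  U = {85, 86}: f^{-1}(U) = {δ, ε, ζ} ∈ τ_X ✓.
  U = {83, 84, 85}: f^{-1}(U) = {ε} ∈ τ_X ✓.
  U = {83, 85, 86}: f^{-1}(U) = {δ, ε, ζ} ∈ τ_X ✓.
  U = {84, 85, 86}: f^{-1}(U) = {δ, ε, ζ} ∈ τ_X ✓.
  U = {83, 84, 85, 86}: f^{-1}(U) = {δ, ε, ζ} ∈ τ_X ✓.
Every preimage lies in τ_X, so f IS continuous.


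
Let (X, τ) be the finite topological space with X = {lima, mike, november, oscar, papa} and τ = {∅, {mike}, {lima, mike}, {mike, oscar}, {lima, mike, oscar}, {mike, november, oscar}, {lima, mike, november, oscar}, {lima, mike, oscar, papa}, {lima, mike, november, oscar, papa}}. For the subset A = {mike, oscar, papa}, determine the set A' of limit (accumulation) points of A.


A' = {lima, november, oscar, papa}

For each x ∈ X, list the open sets U ∈ τ with x ∈ U, then check whether U ∩ (A ∖ {x}) ≠ ∅ for every such U.
  x = lima: opens ∋ x are {lima, mike}, {lima, mike, oscar}, {lima, mike, november, oscar}, {lima, mike, oscar, papa}, {lima, mike, november, oscar, papa}; each meets A ∖ {lima}, so x IS a limit point.
  x = mike: open {mike} ∋ x has {mike} ∩ (A ∖ {mike}) = ∅, so x is NOT a limit point.
  x = november: opens ∋ x are {mike, november, oscar}, {lima, mike, november, oscar}, {lima, mike, november, oscar, papa}; each meets A ∖ {november}, so x IS a limit point.
  x = oscar: opens ∋ x are {mike, oscar}, {lima, mike, oscar}, {mike, november, oscar}, {lima, mike, november, oscar}, {lima, mike, oscar, papa}, {lima, mike, november, oscar, papa}; each meets A ∖ {oscar}, so x IS a limit point.
  x = papa: opens ∋ x are {lima, mike, oscar, papa}, {lima, mike, november, oscar, papa}; each meets A ∖ {papa}, so x IS a limit point.
Collecting: A' = {lima, november, oscar, papa}.


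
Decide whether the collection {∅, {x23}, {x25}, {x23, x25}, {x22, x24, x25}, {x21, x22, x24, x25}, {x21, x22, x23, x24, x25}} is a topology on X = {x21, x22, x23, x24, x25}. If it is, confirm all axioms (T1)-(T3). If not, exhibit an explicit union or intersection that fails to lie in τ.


τ is NOT a topology on X.

Axiom (T1): ∅ ∈ τ? Yes; X ∈ τ? Yes.
Axiom (T2/T3): check pairwise unions and intersections of members of τ.
Counterexample for (T2): {x23} ∪ {x22, x24, x25} = {x22, x23, x24, x25} ∉ τ. Therefore τ is NOT a topology.


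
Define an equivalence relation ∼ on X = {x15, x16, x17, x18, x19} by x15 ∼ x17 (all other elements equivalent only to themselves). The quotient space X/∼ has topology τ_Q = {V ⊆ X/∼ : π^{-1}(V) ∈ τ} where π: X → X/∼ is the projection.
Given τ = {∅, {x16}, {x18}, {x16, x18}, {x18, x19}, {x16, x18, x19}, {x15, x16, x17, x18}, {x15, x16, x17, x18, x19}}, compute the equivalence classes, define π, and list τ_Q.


X/∼ = {[x15=x17], [x16], [x18], [x19]}; |τ_Q| = 8.

Equivalence classes: [x15=x17], [x16], [x18], [x19].
Quotient map π: X → X/∼ sends x15 ↦ [x15=x17], x16 ↦ [x16], x17 ↦ [x15=x17], x18 ↦ [x18], x19 ↦ [x19].
For each subset V ⊆ X/∼, compute π^{-1}(V) ⊆ X and check whether π^{-1}(V) ∈ τ. V is open in τ_Q iff π^{-1}(V) ∈ τ.
  V = {}: π^{-1}(V) = ∅ ∈ τ ✓.
  V = {[x15=x17]}: π^{-1}(V) = {x15, x17} ∉ τ ✗.
  V = {[x16]}: π^{-1}(V) = {x16} ∈ τ ✓.
  V = {[x15=x17], [x16]}: π^{-1}(V) = {x15, x16, x17} ∉ τ ✗.
  V = {[x18]}: π^{-1}(V) = {x18} ∈ τ ✓.
  V = {[x15=x17], [x18]}: π^{-1}(V) = {x15, x17, x18} ∉ τ ✗.
  V = {[x16], [x18]}: π^{-1}(V) = {x16, x18} ∈ τ ✓.
  V = {[x15=x17], [x16], [x18]}: π^{-1}(V) = {x15, x16, x17, x18} ∈ τ ✓.
  V = {[x19]}: π^{-1}(V) = {x19} ∉ τ ✗.
  V = {[x15=x17], [x19]}: π^{-1}(V) = {x15, x17, x19} ∉ τ ✗.
  V = {[x16], [x19]}: π^{-1}(V) = {x16, x19} ∉ τ ✗.
  V = {[x15=x17], [x16], [x19]}: π^{-1}(V) = {x15, x16, x17, x19} ∉ τ ✗.
  V = {[x18], [x19]}: π^{-1}(V) = {x18, x19} ∈ τ ✓.
  V = {[x15=x17], [x18], [x19]}: π^{-1}(V) = {x15, x17, x18, x19} ∉ τ ✗.
  V = {[x16], [x18], [x19]}: π^{-1}(V) = {x16, x18, x19} ∈ τ ✓.
  V = {[x15=x17], [x16], [x18], [x19]}: π^{-1}(V) = {x15, x16, x17, x18, x19} ∈ τ ✓.
Open sets in the quotient: τ_Q = {{}, {[x16]}, {[x18]}, {[x16], [x18]}, {[x15=x17], [x16], [x18]}, {[x18], [x19]}, {[x16], [x18], [x19]}, {[x15=x17], [x16], [x18], [x19]}} (8 elements).


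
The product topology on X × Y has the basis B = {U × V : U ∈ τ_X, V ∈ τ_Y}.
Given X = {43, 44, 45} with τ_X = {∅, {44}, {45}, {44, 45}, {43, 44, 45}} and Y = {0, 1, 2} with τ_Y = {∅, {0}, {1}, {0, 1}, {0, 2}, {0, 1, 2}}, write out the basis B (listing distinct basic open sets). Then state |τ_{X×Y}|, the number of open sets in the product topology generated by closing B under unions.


Basis B = {∅ × ∅, {44} × {0}, {44} × {1}, {45} × {0}, {45} × {1}, {44} × {0, 1}, {44} × {0, 2}, {44, 45} × {0}, {44, 45} × {1}, {45} × {0, 1}, {45} × {0, 2}, {43, 44, 45} × {0}, {43, 44, 45} × {1}, {44} × {0, 1, 2}, {45} × {0, 1, 2}, {44, 45} × {0, 1}, {44, 45} × {0, 2}, {43, 44, 45} × {0, 1}, {43, 44, 45} × {0, 2}, {44, 45} × {0, 1, 2}, {43, 44, 45} × {0, 1, 2}}; |τ_{X×Y}| = 70.

Enumerate products U × V with U ∈ τ_X, V ∈ τ_Y (deduplicated):
  ∅ × ∅ = {} (∅)
  {44} × {0} = {(44,0)}
  {44} × {1} = {(44,1)}
  {45} × {0} = {(45,0)}
  {45} × {1} = {(45,1)}
  {44} × {0, 1} = {(44,0), (44,1)}
  {44} × {0, 2} = {(44,0), (44,2)}
  {44, 45} × {0} = {(44,0), (45,0)}
  {44, 45} × {1} = {(44,1), (45,1)}
  {45} × {0, 1} = {(45,0), (45,1)}
  {45} × {0, 2} = {(45,0), (45,2)}
  {43, 44, 45} × {0} = {(43,0), (44,0), (45,0)}
  {43, 44, 45} × {1} = {(43,1), (44,1), (45,1)}
  {44} × {0, 1, 2} = {(44,0), (44,1), (44,2)}
  {45} × {0, 1, 2} = {(45,0), (45,1), (45,2)}
  {44, 45} × {0, 1} = {(44,0), (44,1), (45,0), (45,1)}
  {44, 45} × {0, 2} = {(44,0), (44,2), (45,0), (45,2)}
  {43, 44, 45} × {0, 1} = {(43,0), (43,1), (44,0), (44,1), (45,0), (45,1)}
  {43, 44, 45} × {0, 2} = {(43,0), (43,2), (44,0), (44,2), (45,0), (45,2)}
  {44, 45} × {0, 1, 2} = {(44,0), (44,1), (44,2), (45,0), (45,1), (45,2)}
  {43, 44, 45} × {0, 1, 2} = {(43,0), (43,1), (43,2), (44,0), (44,1), (44,2), (45,0), (45,1), (45,2)}
These 21 distinct sets form the basis B.
Close under arbitrary unions to get τ_{X×Y}; counting gives |τ_{X×Y}| = 70.


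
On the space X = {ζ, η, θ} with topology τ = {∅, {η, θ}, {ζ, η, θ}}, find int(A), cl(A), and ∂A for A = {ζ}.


int(A) = ∅, cl(A) = {ζ}, ∂A = {ζ}.

Closed sets in (X, τ) are complements of opens:
  closed(X, τ) = {∅, {ζ}, {ζ, η, θ}}.
int(A) = ⋃ {U ∈ τ : U ⊆ A}. Opens contained in A: ∅.
Taking the union of these: int(A) = ∅.
cl(A) = ⋂ {C closed : A ⊆ C}. Closed sets containing A: {ζ}, {ζ, η, θ}.
Intersecting these: cl(A) = {ζ}.
∂A = cl(A) ∖ int(A) = {ζ} ∖ ∅ = {ζ}.


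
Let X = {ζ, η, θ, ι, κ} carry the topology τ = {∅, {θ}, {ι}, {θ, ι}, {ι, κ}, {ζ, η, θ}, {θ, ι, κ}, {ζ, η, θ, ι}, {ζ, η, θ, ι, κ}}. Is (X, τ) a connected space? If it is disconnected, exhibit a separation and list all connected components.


(X, τ) is disconnected; components = [{ι, κ}, {ζ, η, θ}].

Find clopen sets (U ∈ τ with X ∖ U ∈ τ):
  U = ∅, X ∖ U = {ζ, η, θ, ι, κ} — both open, so U is clopen.
  U = {ι, κ}, X ∖ U = {ζ, η, θ} — both open, so U is clopen.
  U = {ζ, η, θ}, X ∖ U = {ι, κ} — both open, so U is clopen.
  U = {ζ, η, θ, ι, κ}, X ∖ U = ∅ — both open, so U is clopen.
Nontrivial clopen(s) exist: e.g. {ι, κ}. So (X, τ) is disconnected.
Compute connected components by grouping points that agree on all clopens:
  component: {ι, κ}
  component: {ζ, η, θ}


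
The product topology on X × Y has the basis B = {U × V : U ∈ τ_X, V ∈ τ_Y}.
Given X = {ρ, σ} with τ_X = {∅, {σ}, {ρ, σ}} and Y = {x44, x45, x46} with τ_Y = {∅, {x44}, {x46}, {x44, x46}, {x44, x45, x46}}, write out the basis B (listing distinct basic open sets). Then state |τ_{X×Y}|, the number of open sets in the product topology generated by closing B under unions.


Basis B = {∅ × ∅, {σ} × {x44}, {σ} × {x46}, {ρ, σ} × {x44}, {ρ, σ} × {x46}, {σ} × {x44, x46}, {σ} × {x44, x45, x46}, {ρ, σ} × {x44, x46}, {ρ, σ} × {x44, x45, x46}}; |τ_{X×Y}| = 14.

Enumerate products U × V with U ∈ τ_X, V ∈ τ_Y (deduplicated):
  ∅ × ∅ = {} (∅)
  {σ} × {x44} = {(σ,x44)}
  {σ} × {x46} = {(σ,x46)}
  {ρ, σ} × {x44} = {(ρ,x44), (σ,x44)}
  {ρ, σ} × {x46} = {(ρ,x46), (σ,x46)}
  {σ} × {x44, x46} = {(σ,x44), (σ,x46)}
  {σ} × {x44, x45, x46} = {(σ,x44), (σ,x45), (σ,x46)}
  {ρ, σ} × {x44, x46} = {(ρ,x44), (ρ,x46), (σ,x44), (σ,x46)}
  {ρ, σ} × {x44, x45, x46} = {(ρ,x44), (ρ,x45), (ρ,x46), (σ,x44), (σ,x45), (σ,x46)}
These 9 distinct sets form the basis B.
Close under arbitrary unions to get τ_{X×Y}; counting gives |τ_{X×Y}| = 14.


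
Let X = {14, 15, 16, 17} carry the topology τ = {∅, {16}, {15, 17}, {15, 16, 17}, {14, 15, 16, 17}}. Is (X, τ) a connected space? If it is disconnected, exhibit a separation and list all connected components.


(X, τ) is connected.

Find clopen sets (U ∈ τ with X ∖ U ∈ τ):
  U = ∅, X ∖ U = {14, 15, 16, 17} — both open, so U is clopen.
  U = {14, 15, 16, 17}, X ∖ U = ∅ — both open, so U is clopen.
Only trivial clopens (∅ and X) exist, so (X, τ) is connected.
Compute connected components by grouping points that agree on all clopens:
  component: {14, 15, 16, 17}


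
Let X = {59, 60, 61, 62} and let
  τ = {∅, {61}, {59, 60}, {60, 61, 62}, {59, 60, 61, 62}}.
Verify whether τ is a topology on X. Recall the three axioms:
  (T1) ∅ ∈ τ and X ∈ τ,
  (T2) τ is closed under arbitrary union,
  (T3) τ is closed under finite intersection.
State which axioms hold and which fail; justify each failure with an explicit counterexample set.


τ is NOT a topology on X.

Axiom (T1): ∅ ∈ τ? Yes; X ∈ τ? Yes.
Axiom (T2/T3): check pairwise unions and intersections of members of τ.
Counterexample for (T2): {61} ∪ {59, 60} = {59, 60, 61} ∉ τ. Therefore τ is NOT a topology.


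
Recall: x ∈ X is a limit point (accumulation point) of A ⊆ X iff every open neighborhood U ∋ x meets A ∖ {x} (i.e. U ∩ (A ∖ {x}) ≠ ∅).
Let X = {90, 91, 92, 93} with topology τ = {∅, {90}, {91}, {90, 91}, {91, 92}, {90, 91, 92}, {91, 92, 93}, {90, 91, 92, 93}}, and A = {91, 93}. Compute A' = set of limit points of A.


A' = {92, 93}

For each x ∈ X, list the open sets U ∈ τ with x ∈ U, then check whether U ∩ (A ∖ {x}) ≠ ∅ for every such U.
  x = 90: open {90} ∋ x has {90} ∩ (A ∖ {90}) = ∅, so x is NOT a limit point.
  x = 91: open {91} ∋ x has {91} ∩ (A ∖ {91}) = ∅, so x is NOT a limit point.
  x = 92: opens ∋ x are {91, 92}, {90, 91, 92}, {91, 92, 93}, {90, 91, 92, 93}; each meets A ∖ {92}, so x IS a limit point.
  x = 93: opens ∋ x are {91, 92, 93}, {90, 91, 92, 93}; each meets A ∖ {93}, so x IS a limit point.
Collecting: A' = {92, 93}.


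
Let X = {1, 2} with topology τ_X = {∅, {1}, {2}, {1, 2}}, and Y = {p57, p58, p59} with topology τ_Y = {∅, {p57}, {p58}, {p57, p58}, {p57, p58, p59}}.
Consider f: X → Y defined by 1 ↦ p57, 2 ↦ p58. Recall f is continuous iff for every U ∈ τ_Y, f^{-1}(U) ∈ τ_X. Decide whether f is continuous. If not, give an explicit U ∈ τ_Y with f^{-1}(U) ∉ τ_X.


f IS continuous.

Compute f^{-1}(U) for each U ∈ τ_Y:
  U = ∅: f^{-1}(U) = ∅ ∈ τ_X ✓.
  U = {p57}: f^{-1}(U) = {1} ∈ τ_X ✓.
  U = {p58}: f^{-1}(U) = {2} ∈ τ_X ✓.
  U = {p57, p58}: f^{-1}(U) = {1, 2} ∈ τ_X ✓.
  U = {p57, p58, p59}: f^{-1}(U) = {1, 2} ∈ τ_X ✓.
Every preimage lies in τ_X, so f IS continuous.


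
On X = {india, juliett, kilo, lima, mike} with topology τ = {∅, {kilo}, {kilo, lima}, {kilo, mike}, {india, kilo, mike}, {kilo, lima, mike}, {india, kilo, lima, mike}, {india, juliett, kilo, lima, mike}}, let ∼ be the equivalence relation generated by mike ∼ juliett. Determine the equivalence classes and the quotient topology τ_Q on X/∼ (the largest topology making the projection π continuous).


X/∼ = {[india], [juliett=mike], [kilo], [lima]}; |τ_Q| = 4.

Equivalence classes: [india], [juliett=mike], [kilo], [lima].
Quotient map π: X → X/∼ sends india ↦ [india], juliett ↦ [juliett=mike], kilo ↦ [kilo], lima ↦ [lima], mike ↦ [juliett=mike].
For each subset V ⊆ X/∼, compute π^{-1}(V) ⊆ X and check whether π^{-1}(V) ∈ τ. V is open in τ_Q iff π^{-1}(V) ∈ τ.
  V = {}: π^{-1}(V) = ∅ ∈ τ ✓.
  V = {[india]}: π^{-1}(V) = {india} ∉ τ ✗.
  V = {[juliett=mike]}: π^{-1}(V) = {juliett, mike} ∉ τ ✗.
  V = {[india], [juliett=mike]}: π^{-1}(V) = {india, juliett, mike} ∉ τ ✗.
  V = {[kilo]}: π^{-1}(V) = {kilo} ∈ τ ✓.
  V = {[india], [kilo]}: π^{-1}(V) = {india, kilo} ∉ τ ✗.
  V = {[juliett=mike], [kilo]}: π^{-1}(V) = {juliett, kilo, mike} ∉ τ ✗.
  V = {[india], [juliett=mike], [kilo]}: π^{-1}(V) = {india, juliett, kilo, mike} ∉ τ ✗.
  V = {[lima]}: π^{-1}(V) = {lima} ∉ τ ✗.
  V = {[india], [lima]}: π^{-1}(V) = {india, lima} ∉ τ ✗.
  V = {[juliett=mike], [lima]}: π^{-1}(V) = {juliett, lima, mike} ∉ τ ✗.
  V = {[india], [juliett=mike], [lima]}: π^{-1}(V) = {india, juliett, lima, mike} ∉ τ ✗.
  V = {[kilo], [lima]}: π^{-1}(V) = {kilo, lima} ∈ τ ✓.
  V = {[india], [kilo], [lima]}: π^{-1}(V) = {india, kilo, lima} ∉ τ ✗.
  V = {[juliett=mike], [kilo], [lima]}: π^{-1}(V) = {juliett, kilo, lima, mike} ∉ τ ✗.
  V = {[india], [juliett=mike], [kilo], [lima]}: π^{-1}(V) = {india, juliett, kilo, lima, mike} ∈ τ ✓.
Open sets in the quotient: τ_Q = {{}, {[kilo]}, {[kilo], [lima]}, {[india], [juliett=mike], [kilo], [lima]}} (4 elements).


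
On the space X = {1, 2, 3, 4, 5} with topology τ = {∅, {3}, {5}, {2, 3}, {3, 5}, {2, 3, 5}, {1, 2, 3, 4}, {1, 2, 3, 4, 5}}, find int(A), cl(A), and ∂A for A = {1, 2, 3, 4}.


int(A) = {1, 2, 3, 4}, cl(A) = {1, 2, 3, 4}, ∂A = ∅.

Closed sets in (X, τ) are complements of opens:
  closed(X, τ) = {∅, {5}, {1, 4}, {1, 2, 4}, {1, 4, 5}, {1, 2, 3, 4}, {1, 2, 4, 5}, {1, 2, 3, 4, 5}}.
int(A) = ⋃ {U ∈ τ : U ⊆ A}. Opens contained in A: ∅, {3}, {2, 3}, {1, 2, 3, 4}.
Taking the union of these: int(A) = {1, 2, 3, 4}.
cl(A) = ⋂ {C closed : A ⊆ C}. Closed sets containing A: {1, 2, 3, 4}, {1, 2, 3, 4, 5}.
Intersecting these: cl(A) = {1, 2, 3, 4}.
∂A = cl(A) ∖ int(A) = {1, 2, 3, 4} ∖ {1, 2, 3, 4} = ∅.


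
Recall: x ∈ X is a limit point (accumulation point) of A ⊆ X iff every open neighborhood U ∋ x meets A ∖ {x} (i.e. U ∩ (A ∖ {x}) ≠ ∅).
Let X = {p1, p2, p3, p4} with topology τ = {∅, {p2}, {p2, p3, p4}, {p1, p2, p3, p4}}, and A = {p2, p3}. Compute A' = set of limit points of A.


A' = {p1, p3, p4}

For each x ∈ X, list the open sets U ∈ τ with x ∈ U, then check whether U ∩ (A ∖ {x}) ≠ ∅ for every such U.
  x = p1: opens ∋ x are {p1, p2, p3, p4}; each meets A ∖ {p1}, so x IS a limit point.
  x = p2: open {p2} ∋ x has {p2} ∩ (A ∖ {p2}) = ∅, so x is NOT a limit point.
  x = p3: opens ∋ x are {p2, p3, p4}, {p1, p2, p3, p4}; each meets A ∖ {p3}, so x IS a limit point.
  x = p4: opens ∋ x are {p2, p3, p4}, {p1, p2, p3, p4}; each meets A ∖ {p4}, so x IS a limit point.
Collecting: A' = {p1, p3, p4}.


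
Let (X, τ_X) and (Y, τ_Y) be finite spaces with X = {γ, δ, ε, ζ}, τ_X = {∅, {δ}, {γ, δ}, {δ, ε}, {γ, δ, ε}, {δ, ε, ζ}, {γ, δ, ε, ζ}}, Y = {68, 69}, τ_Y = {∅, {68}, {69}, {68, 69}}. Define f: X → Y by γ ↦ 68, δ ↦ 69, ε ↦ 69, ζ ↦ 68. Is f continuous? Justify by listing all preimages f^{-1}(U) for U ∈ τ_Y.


f is NOT continuous.

Compute f^{-1}(U) for each U ∈ τ_Y:
  U = ∅: f^{-1}(U) = ∅ ∈ τ_X ✓.
  U = {68}: f^{-1}(U) = {γ, ζ} ∉ τ_X ✗.
  U = {69}: f^{-1}(U) = {δ, ε} ∈ τ_X ✓.
  U = {68, 69}: f^{-1}(U) = {γ, δ, ε, ζ} ∈ τ_X ✓.
Found U = {68} with f^{-1}(U) = {γ, ζ} not in τ_X. Therefore f is NOT continuous.


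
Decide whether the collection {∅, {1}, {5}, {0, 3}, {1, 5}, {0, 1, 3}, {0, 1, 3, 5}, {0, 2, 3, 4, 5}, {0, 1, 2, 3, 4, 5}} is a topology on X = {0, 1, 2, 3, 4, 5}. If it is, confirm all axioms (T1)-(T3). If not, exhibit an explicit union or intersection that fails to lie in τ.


τ is NOT a topology on X.

Axiom (T1): ∅ ∈ τ? Yes; X ∈ τ? Yes.
Axiom (T2/T3): check pairwise unions and intersections of members of τ.
Counterexample for (T2): {5} ∪ {0, 3} = {0, 3, 5} ∉ τ. Therefore τ is NOT a topology.


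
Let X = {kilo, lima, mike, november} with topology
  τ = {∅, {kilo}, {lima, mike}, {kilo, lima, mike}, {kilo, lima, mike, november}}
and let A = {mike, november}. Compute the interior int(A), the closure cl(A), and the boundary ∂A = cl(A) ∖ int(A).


int(A) = ∅, cl(A) = {lima, mike, november}, ∂A = {lima, mike, november}.

Closed sets in (X, τ) are complements of opens:
  closed(X, τ) = {∅, {november}, {kilo, november}, {lima, mike, november}, {kilo, lima, mike, november}}.
int(A) = ⋃ {U ∈ τ : U ⊆ A}. Opens contained in A: ∅.
Taking the union of these: int(A) = ∅.
cl(A) = ⋂ {C closed : A ⊆ C}. Closed sets containing A: {lima, mike, november}, {kilo, lima, mike, november}.
Intersecting these: cl(A) = {lima, mike, november}.
∂A = cl(A) ∖ int(A) = {lima, mike, november} ∖ ∅ = {lima, mike, november}.


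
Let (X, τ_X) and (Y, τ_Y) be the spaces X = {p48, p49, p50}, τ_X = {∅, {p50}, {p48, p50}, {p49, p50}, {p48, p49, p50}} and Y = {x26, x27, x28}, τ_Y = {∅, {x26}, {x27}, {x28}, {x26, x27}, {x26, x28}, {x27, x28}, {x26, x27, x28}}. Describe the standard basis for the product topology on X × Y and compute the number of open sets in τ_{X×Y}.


Basis B = {∅ × ∅, {p50} × {x26}, {p50} × {x27}, {p50} × {x28}, {p48, p50} × {x26}, {p48, p50} × {x27}, {p48, p50} × {x28}, {p49, p50} × {x26}, {p49, p50} × {x27}, {p49, p50} × {x28}, {p50} × {x26, x27}, {p50} × {x26, x28}, {p50} × {x27, x28}, {p48, p49, p50} × {x26}, {p48, p49, p50} × {x27}, {p48, p49, p50} × {x28}, {p50} × {x26, x27, x28}, {p48, p50} × {x26, x27}, {p48, p50} × {x26, x28}, {p48, p50} × {x27, x28}, {p49, p50} × {x26, x27}, {p49, p50} × {x26, x28}, {p49, p50} × {x27, x28}, {p48, p50} × {x26, x27, x28}, {p48, p49, p50} × {x26, x27}, {p48, p49, p50} × {x26, x28}, {p48, p49, p50} × {x27, x28}, {p49, p50} × {x26, x27, x28}, {p48, p49, p50} × {x26, x27, x28}}; |τ_{X×Y}| = 125.

Enumerate products U × V with U ∈ τ_X, V ∈ τ_Y (deduplicated):
  ∅ × ∅ = {} (∅)
  {p50} × {x26} = {(p50,x26)}
  {p50} × {x27} = {(p50,x27)}
  {p50} × {x28} = {(p50,x28)}
  {p48, p50} × {x26} = {(p48,x26), (p50,x26)}
  {p48, p50} × {x27} = {(p48,x27), (p50,x27)}
  {p48, p50} × {x28} = {(p48,x28), (p50,x28)}
  {p49, p50} × {x26} = {(p49,x26), (p50,x26)}
  {p49, p50} × {x27} = {(p49,x27), (p50,x27)}
  {p49, p50} × {x28} = {(p49,x28), (p50,x28)}
  {p50} × {x26, x27} = {(p50,x26), (p50,x27)}
  {p50} × {x26, x28} = {(p50,x26), (p50,x28)}
  {p50} × {x27, x28} = {(p50,x27), (p50,x28)}
  {p48, p49, p50} × {x26} = {(p48,x26), (p49,x26), (p50,x26)}
  {p48, p49, p50} × {x27} = {(p48,x27), (p49,x27), (p50,x27)}
  {p48, p49, p50} × {x28} = {(p48,x28), (p49,x28), (p50,x28)}
  {p50} × {x26, x27, x28} = {(p50,x26), (p50,x27), (p50,x28)}
  {p48, p50} × {x26, x27} = {(p48,x26), (p48,x27), (p50,x26), (p50,x27)}
  {p48, p50} × {x26, x28} = {(p48,x26), (p48,x28), (p50,x26), (p50,x28)}
  {p48, p50} × {x27, x28} = {(p48,x27), (p48,x28), (p50,x27), (p50,x28)}
  {p49, p50} × {x26, x27} = {(p49,x26), (p49,x27), (p50,x26), (p50,x27)}
  {p49, p50} × {x26, x28} = {(p49,x26), (p49,x28), (p50,x26), (p50,x28)}
  {p49, p50} × {x27, x28} = {(p49,x27), (p49,x28), (p50,x27), (p50,x28)}
  {p48, p50} × {x26, x27, x28} = {(p48,x26), (p48,x27), (p48,x28), (p50,x26), (p50,x27), (p50,x28)}
  {p48, p49, p50} × {x26, x27} = {(p48,x26), (p48,x27), (p49,x26), (p49,x27), (p50,x26), (p50,x27)}
  {p48, p49, p50} × {x26, x28} = {(p48,x26), (p48,x28), (p49,x26), (p49,x28), (p50,x26), (p50,x28)}
  {p48, p49, p50} × {x27, x28} = {(p48,x27), (p48,x28), (p49,x27), (p49,x28), (p50,x27), (p50,x28)}
  {p49, p50} × {x26, x27, x28} = {(p49,x26), (p49,x27), (p49,x28), (p50,x26), (p50,x27), (p50,x28)}
  {p48, p49, p50} × {x26, x27, x28} = {(p48,x26), (p48,x27), (p48,x28), (p49,x26), (p49,x27), (p49,x28), (p50,x26), (p50,x27), (p50,x28)}
These 29 distinct sets form the basis B.
Close under arbitrary unions to get τ_{X×Y}; counting gives |τ_{X×Y}| = 125.


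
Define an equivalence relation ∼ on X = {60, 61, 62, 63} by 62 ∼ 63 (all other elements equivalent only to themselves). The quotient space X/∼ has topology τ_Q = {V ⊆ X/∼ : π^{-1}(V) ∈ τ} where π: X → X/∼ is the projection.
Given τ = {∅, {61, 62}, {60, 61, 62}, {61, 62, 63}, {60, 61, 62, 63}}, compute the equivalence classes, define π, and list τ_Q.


X/∼ = {[60], [61], [62=63]}; |τ_Q| = 3.

Equivalence classes: [60], [61], [62=63].
Quotient map π: X → X/∼ sends 60 ↦ [60], 61 ↦ [61], 62 ↦ [62=63], 63 ↦ [62=63].
For each subset V ⊆ X/∼, compute π^{-1}(V) ⊆ X and check whether π^{-1}(V) ∈ τ. V is open in τ_Q iff π^{-1}(V) ∈ τ.
  V = {}: π^{-1}(V) = ∅ ∈ τ ✓.
  V = {[60]}: π^{-1}(V) = {60} ∉ τ ✗.
  V = {[61]}: π^{-1}(V) = {61} ∉ τ ✗.
  V = {[60], [61]}: π^{-1}(V) = {60, 61} ∉ τ ✗.
  V = {[62=63]}: π^{-1}(V) = {62, 63} ∉ τ ✗.
  V = {[60], [62=63]}: π^{-1}(V) = {60, 62, 63} ∉ τ ✗.
  V = {[61], [62=63]}: π^{-1}(V) = {61, 62, 63} ∈ τ ✓.
  V = {[60], [61], [62=63]}: π^{-1}(V) = {60, 61, 62, 63} ∈ τ ✓.
Open sets in the quotient: τ_Q = {{}, {[61], [62=63]}, {[60], [61], [62=63]}} (3 elements).


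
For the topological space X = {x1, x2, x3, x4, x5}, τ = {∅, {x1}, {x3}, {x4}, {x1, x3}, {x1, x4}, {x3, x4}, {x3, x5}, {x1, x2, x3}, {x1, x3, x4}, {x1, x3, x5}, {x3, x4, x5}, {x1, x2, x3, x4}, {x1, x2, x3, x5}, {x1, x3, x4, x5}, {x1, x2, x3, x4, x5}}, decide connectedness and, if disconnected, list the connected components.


(X, τ) is disconnected; components = [{x4}, {x1, x2, x3, x5}].

Find clopen sets (U ∈ τ with X ∖ U ∈ τ):
  U = ∅, X ∖ U = {x1, x2, x3, x4, x5} — both open, so U is clopen.
  U = {x4}, X ∖ U = {x1, x2, x3, x5} — both open, so U is clopen.
  U = {x1, x2, x3, x5}, X ∖ U = {x4} — both open, so U is clopen.
  U = {x1, x2, x3, x4, x5}, X ∖ U = ∅ — both open, so U is clopen.
Nontrivial clopen(s) exist: e.g. {x1, x2, x3, x5}. So (X, τ) is disconnected.
Compute connected components by grouping points that agree on all clopens:
  component: {x4}
  component: {x1, x2, x3, x5}
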